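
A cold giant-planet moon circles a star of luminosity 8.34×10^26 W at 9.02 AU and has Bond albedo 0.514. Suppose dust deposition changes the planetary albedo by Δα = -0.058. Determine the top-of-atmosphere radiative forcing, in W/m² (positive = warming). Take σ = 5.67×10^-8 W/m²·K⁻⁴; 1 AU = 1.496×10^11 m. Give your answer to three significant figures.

d = 9.02 × 1.496×10^11 m = 1.349×10^12 m.
Spreading L over a sphere of radius d: S = 8.34×10^26/(4π·1.35×10^12²) = 36.45 W/m².
TOA radiative forcing: ΔF = −S·Δα/4 = −36.45·(-0.058)/4 = 0.5285 W/m².

0.529 W/m²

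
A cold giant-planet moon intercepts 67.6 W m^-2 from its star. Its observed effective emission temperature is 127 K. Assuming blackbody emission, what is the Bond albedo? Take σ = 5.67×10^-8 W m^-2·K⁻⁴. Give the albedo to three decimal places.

0.127

Energy balance: S(1−α)/4 = σT⁴, so 1−α = 4σT⁴/S.
4σT⁴ = 4·5.67×10⁻⁸·(127)⁴ = 59.00 W m^-2.
1−α = 59.00/67.60 = 0.8728, so α = 0.1272.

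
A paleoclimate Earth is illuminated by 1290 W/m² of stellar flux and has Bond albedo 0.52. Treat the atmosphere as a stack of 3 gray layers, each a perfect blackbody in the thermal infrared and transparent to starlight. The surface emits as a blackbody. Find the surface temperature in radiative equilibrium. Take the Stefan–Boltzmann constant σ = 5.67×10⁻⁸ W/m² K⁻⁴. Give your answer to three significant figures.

323 kelvin

OLR = S(1−α)/4 = 154.8 W/m²; the top layer radiates at T_e = 228.6 K.
With N = 3 opaque layers, T_s = (N+1)^(1/4)·T_e = 4^(1/4)·228.6 = 323.3 K.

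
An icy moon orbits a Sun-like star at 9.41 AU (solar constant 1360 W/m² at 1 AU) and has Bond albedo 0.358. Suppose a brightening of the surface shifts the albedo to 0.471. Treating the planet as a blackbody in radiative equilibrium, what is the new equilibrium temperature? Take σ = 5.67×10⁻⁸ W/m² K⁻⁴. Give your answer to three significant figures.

77.4 K

By the inverse-square law, S = 1360/9.41² = 15.36 W/m².
With the new albedo, S(1−α₂)/4 = 2.031 W/m², so T₂ = 77.36 K.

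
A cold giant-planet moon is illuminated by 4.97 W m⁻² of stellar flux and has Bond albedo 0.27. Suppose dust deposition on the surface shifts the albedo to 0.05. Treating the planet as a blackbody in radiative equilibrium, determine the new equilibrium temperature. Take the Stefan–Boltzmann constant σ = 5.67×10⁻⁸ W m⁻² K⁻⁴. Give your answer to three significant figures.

67.5 K

New equilibrium: T₂ = [(1−0.05)·4.970/(4σ)]^(1/4) = 67.55 K.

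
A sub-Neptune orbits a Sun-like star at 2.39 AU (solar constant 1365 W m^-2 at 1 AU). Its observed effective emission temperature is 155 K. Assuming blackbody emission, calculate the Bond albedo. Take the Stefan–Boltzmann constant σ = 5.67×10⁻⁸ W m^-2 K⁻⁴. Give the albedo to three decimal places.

0.452

Irradiance scales as 1/d², so S = 1365 W m^-2 × (1/2.39)² = 239.0 W m^-2.
Energy balance: S(1−α)/4 = σT⁴, so 1−α = 4σT⁴/S.
σT⁴ = 32.73 W m^-2, so 4σT⁴ = 130.9 W m^-2.
Hence α = 1 − 130.9/239.0 = 0.4522.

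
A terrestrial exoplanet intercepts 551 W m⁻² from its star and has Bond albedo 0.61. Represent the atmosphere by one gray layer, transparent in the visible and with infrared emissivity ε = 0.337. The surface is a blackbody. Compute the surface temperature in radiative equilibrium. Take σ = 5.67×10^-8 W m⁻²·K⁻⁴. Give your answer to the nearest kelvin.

184 K

Effective emission temperature (TOA balance): σT_e⁴ = S(1−α)/4 = 53.72 W m⁻² → T_e = 175.4 K.
For a single slab of emissivity ε, T_s⁴ = 2T_e⁴/(2−ε); thus T_s = 175.4·(1.203)^(1/4) = 183.7 K.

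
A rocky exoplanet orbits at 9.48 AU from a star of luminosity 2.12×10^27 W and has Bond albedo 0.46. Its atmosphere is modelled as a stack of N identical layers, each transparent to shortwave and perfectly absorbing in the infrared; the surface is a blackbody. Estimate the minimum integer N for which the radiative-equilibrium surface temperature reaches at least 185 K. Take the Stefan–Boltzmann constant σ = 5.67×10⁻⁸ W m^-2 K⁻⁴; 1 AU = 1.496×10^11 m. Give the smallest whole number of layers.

5

Orbital distance: d = 9.48 AU = 1.418×10^12 m.
Spreading L over a sphere of radius d: S = 2.12×10^27/(4π·1.42×10^12²) = 83.88 W m^-2.
OLR = S(1−α)/4 = 11.32 W m^-2; the top layer radiates at T_e = 118.9 K.
T_s = (N+1)^(1/4)·T_e ≥ 185 K requires N+1 ≥ (T_s/T_e)⁴ = (185/118.9)⁴ = 5.865.
The minimum whole number is N = 5.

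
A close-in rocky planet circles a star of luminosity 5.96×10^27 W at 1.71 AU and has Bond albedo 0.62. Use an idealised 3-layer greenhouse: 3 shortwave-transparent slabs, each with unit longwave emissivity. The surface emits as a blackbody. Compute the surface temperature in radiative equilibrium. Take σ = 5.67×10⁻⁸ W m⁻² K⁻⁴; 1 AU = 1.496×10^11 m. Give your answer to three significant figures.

d = 1.71 × 1.496×10^11 m = 2.558×10^11 m.
S = L/(4πd²) = 7247 W m⁻².
OLR = S(1−α)/4 = 688.5 W m⁻²; the top layer radiates at T_e = 332.0 K.
Layer-by-layer balance gives σT_s⁴ = (N+1)σT_e⁴, so T_s = 4^¼·332.0 = 469.5 K.

469 K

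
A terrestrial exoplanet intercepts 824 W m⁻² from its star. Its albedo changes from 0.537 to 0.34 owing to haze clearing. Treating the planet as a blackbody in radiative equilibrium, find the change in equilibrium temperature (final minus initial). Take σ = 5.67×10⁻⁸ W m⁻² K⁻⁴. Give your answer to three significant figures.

Before: T₁ = [824.0·0.463/(4σ)]^(1/4) = 202.5 K.
With α = 0.34, T₂ = 221.3 K.
ΔT = T₂ − T₁ = 18.77 K.

18.8 K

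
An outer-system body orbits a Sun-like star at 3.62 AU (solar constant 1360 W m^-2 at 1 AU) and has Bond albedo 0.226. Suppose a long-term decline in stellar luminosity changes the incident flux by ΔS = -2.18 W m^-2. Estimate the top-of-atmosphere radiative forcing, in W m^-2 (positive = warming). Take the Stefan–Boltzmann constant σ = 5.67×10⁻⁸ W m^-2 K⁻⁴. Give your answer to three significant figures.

-0.422 W m^-2

Irradiance scales as 1/d², so S = 1360 W m^-2 × (1/3.62)² = 103.8 W m^-2.
Only a fraction (1−α) is absorbed and it's spread over 4πR², so ΔF = (1−α)ΔS/4 = -0.4218 W m^-2.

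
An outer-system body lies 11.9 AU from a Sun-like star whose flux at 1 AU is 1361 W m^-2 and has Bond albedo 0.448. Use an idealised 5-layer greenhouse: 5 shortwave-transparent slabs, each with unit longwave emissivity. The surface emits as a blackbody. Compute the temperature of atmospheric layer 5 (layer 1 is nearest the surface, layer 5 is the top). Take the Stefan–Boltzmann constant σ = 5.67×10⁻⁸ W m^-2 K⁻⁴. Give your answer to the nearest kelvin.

70 kelvin

Irradiance scales as 1/d², so S = 1361 W m^-2 × (1/11.9)² = 9.611 W m^-2.
OLR = S(1−α)/4 = 1.326 W m^-2; the top layer radiates at T_e = 69.54 K.
The net upward flux σT_e⁴ is constant between every pair of levels, so T_k⁴ = (N+1−k)T_e⁴.
With k = 5: T_5 = (5+1−5)^¼·69.54 K = 69.54 K.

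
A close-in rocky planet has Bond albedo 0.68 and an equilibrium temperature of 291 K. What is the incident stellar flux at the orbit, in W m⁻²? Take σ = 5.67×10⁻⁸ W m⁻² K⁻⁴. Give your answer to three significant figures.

5080 W m⁻²

Invert the energy balance for S: S = 4σT⁴/(1−α).
The emitted flux is σT⁴ = 406.6 W m⁻².
S = 4·406.6/0.32 = 5082 W m⁻².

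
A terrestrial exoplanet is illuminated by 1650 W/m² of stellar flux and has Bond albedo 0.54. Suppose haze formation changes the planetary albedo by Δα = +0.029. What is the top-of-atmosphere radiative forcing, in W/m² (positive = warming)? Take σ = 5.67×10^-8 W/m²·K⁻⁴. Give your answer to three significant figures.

-12.0 W/m²

ΔF = −(S/4)Δα = −(1650/4)×(+0.029) = -11.96 W/m².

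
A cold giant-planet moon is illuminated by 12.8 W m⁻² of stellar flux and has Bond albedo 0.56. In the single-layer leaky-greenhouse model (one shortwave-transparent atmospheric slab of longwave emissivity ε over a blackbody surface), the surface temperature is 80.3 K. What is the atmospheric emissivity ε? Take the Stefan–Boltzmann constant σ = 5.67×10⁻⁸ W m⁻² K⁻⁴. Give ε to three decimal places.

TOA balance gives T_e = 70.59 K.
Inverting T_s⁴ = 2T_e⁴/(2−ε): (T_e/T_s)⁴ = 0.5973, so ε = 2(1 − 0.5973) = 0.8055.

0.805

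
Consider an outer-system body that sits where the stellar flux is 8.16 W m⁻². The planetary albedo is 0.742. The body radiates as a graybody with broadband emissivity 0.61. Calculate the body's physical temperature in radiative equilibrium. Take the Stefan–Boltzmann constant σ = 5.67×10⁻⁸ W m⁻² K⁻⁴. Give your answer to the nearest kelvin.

62 K

Averaging over the sphere, the absorbed flux is S(1−α)/4 = 0.5263 W m⁻².
Radiative balance εσT⁴ = 0.5263 gives T = [0.5263/(0.61·σ)]^(1/4) = 62.46 K.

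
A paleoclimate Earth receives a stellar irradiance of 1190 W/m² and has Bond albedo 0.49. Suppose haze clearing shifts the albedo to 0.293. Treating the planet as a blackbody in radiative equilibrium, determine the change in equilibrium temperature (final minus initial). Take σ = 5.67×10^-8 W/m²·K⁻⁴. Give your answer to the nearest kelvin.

Before: T₁ = [1190·0.51/(4σ)]^(1/4) = 227.4 K.
After:  T₂ = [1190·0.707/(4σ)]^(1/4) = 246.8 K.
Change: 246.8 − 227.4 = 19.35 K.

19 kelvin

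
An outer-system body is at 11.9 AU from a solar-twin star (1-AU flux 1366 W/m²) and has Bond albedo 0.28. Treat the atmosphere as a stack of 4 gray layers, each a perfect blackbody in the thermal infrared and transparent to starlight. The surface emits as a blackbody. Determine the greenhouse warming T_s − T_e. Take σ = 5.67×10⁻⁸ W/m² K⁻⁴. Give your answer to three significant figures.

Flux at the orbit: S = 1366/(11.9)² = 9.646 W/m².
OLR = S(1−α)/4 = 1.736 W/m²; the top layer radiates at T_e = 74.39 K.
T_s = (N+1)^(1/4)·T_e = 111.2 K.
Warming: T_s − T_e = 36.85 K.

36.8 K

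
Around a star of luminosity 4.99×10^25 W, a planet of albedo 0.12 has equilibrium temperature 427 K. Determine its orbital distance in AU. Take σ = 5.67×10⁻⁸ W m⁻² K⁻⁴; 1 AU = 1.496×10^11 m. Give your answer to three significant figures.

The flux needed for this T is 4σT⁴/(1−0.12) = 8568 W m⁻².
S = L/(4πd²) → d = √(L/4πS) = √(4.99×10^25/(4π·8568)) = 2.153×10^10 m = 0.1439 AU.

0.144 AU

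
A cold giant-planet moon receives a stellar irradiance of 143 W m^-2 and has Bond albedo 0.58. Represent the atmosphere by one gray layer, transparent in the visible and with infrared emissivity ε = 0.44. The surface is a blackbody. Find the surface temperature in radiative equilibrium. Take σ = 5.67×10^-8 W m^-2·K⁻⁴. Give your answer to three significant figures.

136 K

Effective emission temperature (TOA balance): σT_e⁴ = S(1−α)/4 = 15.02 W m^-2 → T_e = 127.6 K.
For a single slab of emissivity ε, T_s⁴ = 2T_e⁴/(2−ε); thus T_s = 127.6·(1.282)^(1/4) = 135.7 K.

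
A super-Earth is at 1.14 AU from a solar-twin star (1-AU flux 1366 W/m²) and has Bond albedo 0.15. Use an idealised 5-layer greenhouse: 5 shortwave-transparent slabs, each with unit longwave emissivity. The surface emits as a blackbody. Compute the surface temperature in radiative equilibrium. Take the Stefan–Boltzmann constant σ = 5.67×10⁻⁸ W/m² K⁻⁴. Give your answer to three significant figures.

Flux at the orbit: S = 1366/(1.14)² = 1051 W/m².
The effective emission temperature is T_e = [S(1−α)/(4σ)]^¼ = 250.5 K.
Layer-by-layer balance gives σT_s⁴ = (N+1)σT_e⁴, so T_s = 6^¼·250.5 = 392.1 K.

392 kelvin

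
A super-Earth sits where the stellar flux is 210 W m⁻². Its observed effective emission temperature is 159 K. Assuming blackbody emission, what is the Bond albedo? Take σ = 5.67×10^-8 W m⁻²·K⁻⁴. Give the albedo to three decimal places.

From σT⁴ = S(1−α)/4 we invert for α: 1−α = 4σT⁴/S.
σT⁴ = 36.24 W m⁻², so 4σT⁴ = 145.0 W m⁻².
1−α = 145.0/210.0 = 0.6903, so α = 0.3097.

0.310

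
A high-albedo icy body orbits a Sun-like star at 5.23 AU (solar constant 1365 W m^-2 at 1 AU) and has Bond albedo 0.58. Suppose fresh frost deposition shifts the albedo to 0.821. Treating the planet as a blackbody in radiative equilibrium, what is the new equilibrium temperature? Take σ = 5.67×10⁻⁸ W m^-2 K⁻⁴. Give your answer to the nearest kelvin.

79 K

Flux at the orbit: S = 1365/(5.23)² = 49.90 W m^-2.
New equilibrium: T₂ = [(1−0.821)·49.90/(4σ)]^(1/4) = 79.22 K.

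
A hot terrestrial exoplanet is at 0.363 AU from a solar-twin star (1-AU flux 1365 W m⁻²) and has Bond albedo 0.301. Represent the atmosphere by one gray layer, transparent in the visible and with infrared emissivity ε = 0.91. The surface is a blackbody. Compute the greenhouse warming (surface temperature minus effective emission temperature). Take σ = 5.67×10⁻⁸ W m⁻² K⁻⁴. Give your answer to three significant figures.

Flux at the orbit: S = 1365/(0.363)² = 10360 W m⁻².
At the top of the atmosphere, σT_e⁴ = S(1−α)/4 = 1810 W m⁻², giving T_e = 422.7 K.
Surface balance with a leaky layer gives σT_s⁴ = σT_e⁴·2/(2−ε), so T_s = T_e·[2/(2−0.91)]^(1/4) = 492.0 K.
The atmosphere warms the surface by 69.26 K.

69.3 K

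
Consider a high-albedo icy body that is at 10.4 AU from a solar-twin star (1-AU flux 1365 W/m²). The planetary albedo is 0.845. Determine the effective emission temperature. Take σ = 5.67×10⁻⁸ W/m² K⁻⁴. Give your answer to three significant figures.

Flux at the orbit: S = 1365/(10.4)² = 12.62 W/m².
Absorbed flux (global mean): S(1−α)/4 = 12.62·0.155/4 = 0.4890 W/m².
Balancing against σT⁴: T = (0.4890/5.67×10⁻⁸)^(1/4) = 54.19 K.

54.2 K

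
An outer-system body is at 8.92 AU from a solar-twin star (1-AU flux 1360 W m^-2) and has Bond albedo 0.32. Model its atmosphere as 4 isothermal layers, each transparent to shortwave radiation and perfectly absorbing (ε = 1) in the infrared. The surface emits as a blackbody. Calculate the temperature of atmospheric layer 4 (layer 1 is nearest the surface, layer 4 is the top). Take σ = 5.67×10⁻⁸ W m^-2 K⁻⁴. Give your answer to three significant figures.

84.6 K

By the inverse-square law, S = 1360/8.92² = 17.09 W m^-2.
Top-of-atmosphere balance: σT_e⁴ = S(1−α)/4 = 2.906 W m^-2 → T_e = 84.61 K.
The net upward flux σT_e⁴ is constant between every pair of levels, so T_k⁴ = (N+1−k)T_e⁴.
T_4 = (1)^(1/4)·84.61 = 84.61 K.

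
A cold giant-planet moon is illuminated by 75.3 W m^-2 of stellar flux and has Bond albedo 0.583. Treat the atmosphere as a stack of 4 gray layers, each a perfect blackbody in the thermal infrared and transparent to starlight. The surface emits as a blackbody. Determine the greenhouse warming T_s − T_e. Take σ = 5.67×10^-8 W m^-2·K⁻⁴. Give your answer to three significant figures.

53.7 K

The effective emission temperature is T_e = [S(1−α)/(4σ)]^¼ = 108.5 K.
T_s = (N+1)^(1/4)·T_e = 162.2 K.
Warming: T_s − T_e = 53.73 K.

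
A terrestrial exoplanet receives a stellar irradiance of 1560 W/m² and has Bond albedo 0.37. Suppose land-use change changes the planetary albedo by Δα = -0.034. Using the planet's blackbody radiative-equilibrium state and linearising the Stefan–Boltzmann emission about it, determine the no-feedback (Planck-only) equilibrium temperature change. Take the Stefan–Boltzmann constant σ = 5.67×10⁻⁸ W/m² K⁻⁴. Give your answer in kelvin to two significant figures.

3.5 K

The baseline emission temperature is T_e = 256.6 K.
TOA radiative forcing: ΔF = −S·Δα/4 = −1560·(-0.034)/4 = 13.26 W/m².
The Planck feedback parameter is 4σT_e³ = 3.831 W/m²/K.
So ΔT₀ = 13.26/3.831 = 3.46 K.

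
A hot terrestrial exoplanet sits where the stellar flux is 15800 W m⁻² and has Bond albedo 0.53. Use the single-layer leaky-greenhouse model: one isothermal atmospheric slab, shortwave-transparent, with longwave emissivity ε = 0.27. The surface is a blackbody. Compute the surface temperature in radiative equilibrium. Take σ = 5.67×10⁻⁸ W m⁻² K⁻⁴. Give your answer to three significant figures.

At the top of the atmosphere, σT_e⁴ = S(1−α)/4 = 1856 W m⁻², giving T_e = 425.4 K.
The surface balance (absorbed SW + ε·downward IR = σT_s⁴) with T_a⁴ = T_s⁴/2 reduces to T_s = T_e·[2/(2−ε)]^¼ = 441.1 K.

441 K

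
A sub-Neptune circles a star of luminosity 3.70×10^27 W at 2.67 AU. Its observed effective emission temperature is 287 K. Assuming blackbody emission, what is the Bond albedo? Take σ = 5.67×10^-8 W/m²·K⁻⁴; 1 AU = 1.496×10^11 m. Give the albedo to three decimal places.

0.166

Orbital distance: d = 2.67 AU = 3.994×10^11 m.
S = L/(4πd²) = 1845 W/m².
From σT⁴ = S(1−α)/4 we invert for α: 1−α = 4σT⁴/S.
4σT⁴ = 4·5.67×10⁻⁸·(287)⁴ = 1539 W/m².
1−α = 1539/1845 = 0.8338, so α = 0.1662.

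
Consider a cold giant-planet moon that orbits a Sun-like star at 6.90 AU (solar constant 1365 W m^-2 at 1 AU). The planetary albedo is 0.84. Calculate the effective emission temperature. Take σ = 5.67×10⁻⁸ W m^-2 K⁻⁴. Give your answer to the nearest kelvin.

Flux at the orbit: S = 1365/(6.90)² = 28.67 W m^-2.
Absorbed flux (global mean): S(1−α)/4 = 28.67·0.16/4 = 1.147 W m^-2.
Set σT⁴ = 1.147 → T = (1.147/σ)^(1/4) = 67.06 K.

67 kelvin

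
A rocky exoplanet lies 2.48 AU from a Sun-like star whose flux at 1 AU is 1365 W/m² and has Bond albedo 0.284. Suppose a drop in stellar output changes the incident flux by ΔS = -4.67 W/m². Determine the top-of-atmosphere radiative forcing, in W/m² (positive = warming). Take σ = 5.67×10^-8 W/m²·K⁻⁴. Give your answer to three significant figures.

By the inverse-square law, S = 1365/2.48² = 221.9 W/m².
Only a fraction (1−α) is absorbed and it's spread over 4πR², so ΔF = (1−α)ΔS/4 = -0.8359 W/m².

-0.836 W/m²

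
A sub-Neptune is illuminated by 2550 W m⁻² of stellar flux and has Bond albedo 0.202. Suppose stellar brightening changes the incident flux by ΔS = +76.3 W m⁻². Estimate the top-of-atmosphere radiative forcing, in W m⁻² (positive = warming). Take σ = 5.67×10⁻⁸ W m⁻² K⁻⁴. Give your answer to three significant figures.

15.2 W m⁻²

TOA radiative forcing: ΔF = (1−α)ΔS/4 = 0.798·(+76.3)/4 = 15.22 W m⁻².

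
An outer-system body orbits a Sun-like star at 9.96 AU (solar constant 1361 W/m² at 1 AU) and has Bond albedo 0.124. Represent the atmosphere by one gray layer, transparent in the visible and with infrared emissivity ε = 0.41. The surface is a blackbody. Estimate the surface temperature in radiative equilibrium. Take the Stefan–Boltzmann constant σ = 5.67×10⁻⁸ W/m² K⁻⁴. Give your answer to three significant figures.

Flux at the orbit: S = 1361/(9.96)² = 13.72 W/m².
The planet radiates to space at T_e = [S(1−α)/(4σ)]^(1/4) = 85.32 K.
Surface balance with a leaky layer gives σT_s⁴ = σT_e⁴·2/(2−ε), so T_s = T_e·[2/(2−0.41)]^(1/4) = 90.36 K.

90.4 kelvin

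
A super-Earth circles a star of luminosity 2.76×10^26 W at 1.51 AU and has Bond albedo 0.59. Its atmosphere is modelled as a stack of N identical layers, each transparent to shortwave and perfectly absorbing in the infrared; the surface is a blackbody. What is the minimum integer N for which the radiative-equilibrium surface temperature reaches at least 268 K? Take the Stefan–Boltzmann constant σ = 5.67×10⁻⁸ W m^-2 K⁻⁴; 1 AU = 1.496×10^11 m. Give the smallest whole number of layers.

Orbital distance: d = 1.51 AU = 2.259×10^11 m.
Flux at the orbit: S = L/(4πd²) = 2.76×10^26/(4π·(2.26×10^11)²) = 430.4 W m^-2.
Top-of-atmosphere balance: σT_e⁴ = S(1−α)/4 = 44.12 W m^-2 → T_e = 167.0 K.
T_s = (N+1)^(1/4)·T_e ≥ 268 K requires N+1 ≥ (T_s/T_e)⁴ = (268/167.0)⁴ = 6.630.
The minimum whole number is N = 6.

6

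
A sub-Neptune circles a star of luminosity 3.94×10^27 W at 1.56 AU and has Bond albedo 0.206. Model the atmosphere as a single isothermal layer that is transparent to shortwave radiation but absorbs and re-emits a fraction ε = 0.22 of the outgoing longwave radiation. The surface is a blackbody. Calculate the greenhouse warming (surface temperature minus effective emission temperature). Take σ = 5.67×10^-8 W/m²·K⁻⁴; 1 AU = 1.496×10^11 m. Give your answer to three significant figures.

11.1 kelvin

d = 1.56 × 1.496×10^11 m = 2.334×10^11 m.
Flux at the orbit: S = L/(4πd²) = 3.94×10^27/(4π·(2.33×10^11)²) = 5757 W/m².
At the top of the atmosphere, σT_e⁴ = S(1−α)/4 = 1143 W/m², giving T_e = 376.8 K.
The surface balance (absorbed SW + ε·downward IR = σT_s⁴) with T_a⁴ = T_s⁴/2 reduces to T_s = T_e·[2/(2−ε)]^¼ = 387.9 K.
Greenhouse warming: T_s − T_e = 11.14 K.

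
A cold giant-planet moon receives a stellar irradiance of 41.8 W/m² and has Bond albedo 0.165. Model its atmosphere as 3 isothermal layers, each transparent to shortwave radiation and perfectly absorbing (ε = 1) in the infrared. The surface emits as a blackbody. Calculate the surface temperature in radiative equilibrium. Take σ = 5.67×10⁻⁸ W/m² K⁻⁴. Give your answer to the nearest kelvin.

Top-of-atmosphere balance: σT_e⁴ = S(1−α)/4 = 8.726 W/m² → T_e = 111.4 K.
Layer-by-layer balance gives σT_s⁴ = (N+1)σT_e⁴, so T_s = 4^¼·111.4 = 157.5 K.

158 K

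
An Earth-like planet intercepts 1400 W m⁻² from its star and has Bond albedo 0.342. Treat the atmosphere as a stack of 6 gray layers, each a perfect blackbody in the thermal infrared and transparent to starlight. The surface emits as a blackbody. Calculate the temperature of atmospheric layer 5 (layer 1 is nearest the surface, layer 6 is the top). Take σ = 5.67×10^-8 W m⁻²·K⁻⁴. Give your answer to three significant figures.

300 kelvin

Top-of-atmosphere balance: σT_e⁴ = S(1−α)/4 = 230.3 W m⁻² → T_e = 252.5 K.
Each opaque layer satisfies 2T_j⁴ = T_{j−1}⁴ + T_{j+1}⁴, giving T_k⁴ = (N+1−k)T_e⁴.
With k = 5: T_5 = (6+1−5)^¼·252.5 K = 300.2 K.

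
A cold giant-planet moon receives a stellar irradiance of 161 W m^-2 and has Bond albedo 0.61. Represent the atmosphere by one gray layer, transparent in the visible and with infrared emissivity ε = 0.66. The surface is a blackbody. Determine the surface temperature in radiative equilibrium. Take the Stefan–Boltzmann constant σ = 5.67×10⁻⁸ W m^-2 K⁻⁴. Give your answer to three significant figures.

At the top of the atmosphere, σT_e⁴ = S(1−α)/4 = 15.70 W m^-2, giving T_e = 129.0 K.
For a single slab of emissivity ε, T_s⁴ = 2T_e⁴/(2−ε); thus T_s = 129.0·(1.493)^(1/4) = 142.6 K.

143 K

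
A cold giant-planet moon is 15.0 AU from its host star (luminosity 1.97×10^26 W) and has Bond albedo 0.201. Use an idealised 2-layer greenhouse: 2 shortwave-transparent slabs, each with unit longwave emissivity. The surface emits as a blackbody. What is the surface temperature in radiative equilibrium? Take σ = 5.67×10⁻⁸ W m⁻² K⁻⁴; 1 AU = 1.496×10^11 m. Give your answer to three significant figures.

75.7 K

d = 15.0 × 1.496×10^11 m = 2.244×10^12 m.
S = L/(4πd²) = 3.113 W m⁻².
The effective emission temperature is T_e = [S(1−α)/(4σ)]^¼ = 57.55 K.
With N = 2 opaque layers, T_s = (N+1)^(1/4)·T_e = 3^(1/4)·57.55 = 75.74 K.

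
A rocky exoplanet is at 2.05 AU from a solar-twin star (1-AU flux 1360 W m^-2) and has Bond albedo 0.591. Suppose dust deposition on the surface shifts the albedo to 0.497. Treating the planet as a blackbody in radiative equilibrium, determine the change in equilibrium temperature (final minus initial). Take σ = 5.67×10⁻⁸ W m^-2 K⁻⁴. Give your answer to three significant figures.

8.25 K

By the inverse-square law, S = 1360/2.05² = 323.6 W m^-2.
Initial: T₁ = [S(1−0.591)/(4σ)]^(1/4) = 155.4 K.
Final:   T₂ = [S(1−0.497)/(4σ)]^(1/4) = 163.7 K.
ΔT = T₂ − T₁ = 8.250 K.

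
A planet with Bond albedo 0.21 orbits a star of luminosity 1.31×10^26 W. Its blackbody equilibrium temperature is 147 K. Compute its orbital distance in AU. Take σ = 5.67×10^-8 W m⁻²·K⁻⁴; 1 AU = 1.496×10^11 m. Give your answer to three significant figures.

Energy balance gives S = 4σT⁴/(1−α) = 134.1 W m⁻².
S = L/(4πd²) → d = √(L/4πS) = √(1.31×10^26/(4π·134.1)) = 2.789×10^11 m = 1.864 AU.

1.86 AU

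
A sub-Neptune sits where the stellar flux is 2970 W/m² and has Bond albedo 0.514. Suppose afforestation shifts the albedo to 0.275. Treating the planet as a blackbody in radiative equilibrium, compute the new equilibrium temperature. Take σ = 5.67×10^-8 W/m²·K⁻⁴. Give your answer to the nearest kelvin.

T₂ = [S(1−α₂)/(4σ)]^(1/4) = [2970·0.725/(4σ)]^(1/4) = 312.1 K.

312 kelvin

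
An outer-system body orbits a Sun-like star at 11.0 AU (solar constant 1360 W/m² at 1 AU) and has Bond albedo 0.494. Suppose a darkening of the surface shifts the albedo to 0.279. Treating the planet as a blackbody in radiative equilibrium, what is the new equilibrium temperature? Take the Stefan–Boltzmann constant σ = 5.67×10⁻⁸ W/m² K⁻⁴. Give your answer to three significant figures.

Irradiance scales as 1/d², so S = 1360 W/m² × (1/11.0)² = 11.24 W/m².
New equilibrium: T₂ = [(1−0.279)·11.24/(4σ)]^(1/4) = 77.31 K.

77.3 kelvin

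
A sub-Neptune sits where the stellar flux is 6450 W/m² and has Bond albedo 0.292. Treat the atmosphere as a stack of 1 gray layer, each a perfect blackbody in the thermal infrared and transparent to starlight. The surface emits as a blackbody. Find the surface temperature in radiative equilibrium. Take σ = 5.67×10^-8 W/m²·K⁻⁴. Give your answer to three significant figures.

448 kelvin

OLR = S(1−α)/4 = 1142 W/m²; the top layer radiates at T_e = 376.7 K.
With N = 1 opaque layers, T_s = (N+1)^(1/4)·T_e = 2^(1/4)·376.7 = 448.0 K.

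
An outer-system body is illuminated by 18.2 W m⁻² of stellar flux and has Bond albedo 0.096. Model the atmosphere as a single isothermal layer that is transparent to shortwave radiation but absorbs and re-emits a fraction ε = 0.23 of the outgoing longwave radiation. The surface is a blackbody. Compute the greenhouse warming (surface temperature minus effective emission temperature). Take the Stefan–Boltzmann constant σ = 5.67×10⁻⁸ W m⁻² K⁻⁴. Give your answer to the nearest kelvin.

Effective emission temperature (TOA balance): σT_e⁴ = S(1−α)/4 = 4.113 W m⁻² → T_e = 92.29 K.
The surface balance (absorbed SW + ε·downward IR = σT_s⁴) with T_a⁴ = T_s⁴/2 reduces to T_s = T_e·[2/(2−ε)]^¼ = 95.15 K.
Greenhouse warming: T_s − T_e = 2.862 K.

3 kelvin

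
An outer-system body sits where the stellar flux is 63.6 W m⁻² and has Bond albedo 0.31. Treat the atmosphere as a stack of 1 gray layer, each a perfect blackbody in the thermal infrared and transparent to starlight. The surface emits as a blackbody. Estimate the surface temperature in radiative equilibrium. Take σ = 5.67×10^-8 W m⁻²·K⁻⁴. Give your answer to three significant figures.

The effective emission temperature is T_e = [S(1−α)/(4σ)]^¼ = 117.9 K.
With N = 1 opaque layers, T_s = (N+1)^(1/4)·T_e = 2^(1/4)·117.9 = 140.3 K.

140 K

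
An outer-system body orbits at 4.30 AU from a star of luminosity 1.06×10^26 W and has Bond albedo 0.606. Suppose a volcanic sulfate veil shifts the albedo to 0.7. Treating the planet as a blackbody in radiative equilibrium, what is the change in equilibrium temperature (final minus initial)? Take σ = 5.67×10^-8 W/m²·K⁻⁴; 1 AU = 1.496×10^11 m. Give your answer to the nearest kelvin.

-5 K

d = 4.30 × 1.496×10^11 m = 6.433×10^11 m.
S = L/(4πd²) = 20.38 W/m².
With α = 0.606, T₁ = 77.14 K.
With α = 0.7, T₂ = 72.06 K.
ΔT = T₂ − T₁ = -5.081 K.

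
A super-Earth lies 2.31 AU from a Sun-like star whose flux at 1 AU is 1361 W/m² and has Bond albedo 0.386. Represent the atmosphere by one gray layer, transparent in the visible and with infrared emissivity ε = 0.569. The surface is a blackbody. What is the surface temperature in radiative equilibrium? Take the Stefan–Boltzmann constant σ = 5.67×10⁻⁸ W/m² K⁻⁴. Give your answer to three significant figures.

Irradiance scales as 1/d², so S = 1361 W/m² × (1/2.31)² = 255.1 W/m².
Effective emission temperature (TOA balance): σT_e⁴ = S(1−α)/4 = 39.15 W/m² → T_e = 162.1 K.
For a single slab of emissivity ε, T_s⁴ = 2T_e⁴/(2−ε); thus T_s = 162.1·(1.398)^(1/4) = 176.3 K.

176 K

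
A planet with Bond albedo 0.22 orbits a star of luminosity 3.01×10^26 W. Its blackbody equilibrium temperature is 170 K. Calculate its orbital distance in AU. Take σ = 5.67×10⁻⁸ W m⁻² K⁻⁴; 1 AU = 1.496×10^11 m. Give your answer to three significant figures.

The flux needed for this T is 4σT⁴/(1−0.22) = 242.9 W m⁻².
From L = 4πd²S, d = √(3.01×10^26/(4π·242.9)) = 3.141×10^11 m = 2.099 AU.

2.10 AU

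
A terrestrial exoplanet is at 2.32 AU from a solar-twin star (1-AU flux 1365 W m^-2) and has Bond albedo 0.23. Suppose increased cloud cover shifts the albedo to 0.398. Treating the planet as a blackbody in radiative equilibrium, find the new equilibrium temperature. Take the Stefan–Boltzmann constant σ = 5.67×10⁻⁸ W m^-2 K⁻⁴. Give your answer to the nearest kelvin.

161 K

Irradiance scales as 1/d², so S = 1365 W m^-2 × (1/2.32)² = 253.6 W m^-2.
With the new albedo, S(1−α₂)/4 = 38.17 W m^-2, so T₂ = 161.1 K.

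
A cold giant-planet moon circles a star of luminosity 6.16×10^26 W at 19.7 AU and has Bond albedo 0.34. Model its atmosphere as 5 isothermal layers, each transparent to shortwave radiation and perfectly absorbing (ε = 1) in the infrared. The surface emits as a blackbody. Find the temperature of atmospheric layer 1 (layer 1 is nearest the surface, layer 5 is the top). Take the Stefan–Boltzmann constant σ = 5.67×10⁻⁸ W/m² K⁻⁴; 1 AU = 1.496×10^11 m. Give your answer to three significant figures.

d = 19.7 × 1.496×10^11 m = 2.947×10^12 m.
Spreading L over a sphere of radius d: S = 6.16×10^26/(4π·2.95×10^12²) = 5.644 W/m².
OLR = S(1−α)/4 = 0.9312 W/m²; the top layer radiates at T_e = 63.66 K.
Each opaque layer satisfies 2T_j⁴ = T_{j−1}⁴ + T_{j+1}⁴, giving T_k⁴ = (N+1−k)T_e⁴.
T_1 = (5)^(1/4)·63.66 = 95.19 K.

95.2 K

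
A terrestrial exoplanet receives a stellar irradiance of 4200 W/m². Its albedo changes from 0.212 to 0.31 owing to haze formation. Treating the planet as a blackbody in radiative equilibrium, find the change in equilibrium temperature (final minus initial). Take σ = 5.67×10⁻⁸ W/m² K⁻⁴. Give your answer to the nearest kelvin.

Before: T₁ = [4200·0.788/(4σ)]^(1/4) = 347.6 K.
After:  T₂ = [4200·0.69/(4σ)]^(1/4) = 336.2 K.
ΔT = T₂ − T₁ = -11.35 K.

-11 K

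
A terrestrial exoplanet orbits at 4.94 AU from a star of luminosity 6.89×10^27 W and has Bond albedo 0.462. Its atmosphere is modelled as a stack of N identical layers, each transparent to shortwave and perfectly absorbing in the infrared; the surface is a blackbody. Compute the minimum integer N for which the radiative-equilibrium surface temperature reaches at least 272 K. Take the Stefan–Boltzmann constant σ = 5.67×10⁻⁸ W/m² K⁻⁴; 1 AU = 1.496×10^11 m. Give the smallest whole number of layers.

2

Orbital distance: d = 4.94 AU = 7.390×10^11 m.
S = L/(4πd²) = 1004 W/m².
Top-of-atmosphere balance: σT_e⁴ = S(1−α)/4 = 135.0 W/m² → T_e = 220.9 K.
Since T_s⁴ = (N+1)T_e⁴, we need N ≥ (T_s/T_e)⁴ − 1 = 1.298.
So N ≥ 1.298; the smallest integer is N = 2.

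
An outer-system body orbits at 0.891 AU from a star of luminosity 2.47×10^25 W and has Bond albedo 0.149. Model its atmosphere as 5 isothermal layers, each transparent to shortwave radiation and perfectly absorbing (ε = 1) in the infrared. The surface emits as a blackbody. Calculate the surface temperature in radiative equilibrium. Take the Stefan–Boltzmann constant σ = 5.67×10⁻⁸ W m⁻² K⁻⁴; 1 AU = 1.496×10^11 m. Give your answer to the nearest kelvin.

d = 0.891 × 1.496×10^11 m = 1.333×10^11 m.
Spreading L over a sphere of radius d: S = 2.47×10^25/(4π·1.33×10^11²) = 110.6 W m⁻².
OLR = S(1−α)/4 = 23.54 W m⁻²; the top layer radiates at T_e = 142.7 K.
Layer-by-layer balance gives σT_s⁴ = (N+1)σT_e⁴, so T_s = 6^¼·142.7 = 223.4 K.

223 K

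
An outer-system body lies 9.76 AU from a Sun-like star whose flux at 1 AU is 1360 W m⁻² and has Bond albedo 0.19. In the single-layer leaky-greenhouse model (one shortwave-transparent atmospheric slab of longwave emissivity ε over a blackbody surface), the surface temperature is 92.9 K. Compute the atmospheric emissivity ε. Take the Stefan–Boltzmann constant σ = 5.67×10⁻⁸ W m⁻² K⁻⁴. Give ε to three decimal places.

0.631

Irradiance scales as 1/d², so S = 1360 W m⁻² × (1/9.76)² = 14.28 W m⁻².
Effective temperature: T_e = [S(1−α)/(4σ)]^(1/4) = 84.50 K.
T_s⁴ = T_e⁴·2/(2−ε) → ε = 2 − 2(T_e/T_s)⁴ = 2 − 2·(84.50/92.9)⁴ = 0.6309.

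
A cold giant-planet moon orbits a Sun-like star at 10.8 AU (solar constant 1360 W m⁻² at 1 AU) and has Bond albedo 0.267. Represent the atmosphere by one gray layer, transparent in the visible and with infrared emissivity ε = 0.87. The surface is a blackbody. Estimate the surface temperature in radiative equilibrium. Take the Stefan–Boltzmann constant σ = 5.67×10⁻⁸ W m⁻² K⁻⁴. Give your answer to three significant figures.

90.4 kelvin

By the inverse-square law, S = 1360/10.8² = 11.66 W m⁻².
The planet radiates to space at T_e = [S(1−α)/(4σ)]^(1/4) = 78.35 K.
The surface balance (absorbed SW + ε·downward IR = σT_s⁴) with T_a⁴ = T_s⁴/2 reduces to T_s = T_e·[2/(2−ε)]^¼ = 90.37 K.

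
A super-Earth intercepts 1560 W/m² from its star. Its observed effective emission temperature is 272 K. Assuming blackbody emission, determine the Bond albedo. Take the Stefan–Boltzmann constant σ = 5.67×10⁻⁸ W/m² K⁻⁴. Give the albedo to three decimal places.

Rearranging the radiative balance, α = 1 − 4σT⁴/S.
4σT⁴ = 4·5.67×10⁻⁸·(272)⁴ = 1241 W/m².
1−α = 1241/1560 = 0.7958, so α = 0.2042.

0.204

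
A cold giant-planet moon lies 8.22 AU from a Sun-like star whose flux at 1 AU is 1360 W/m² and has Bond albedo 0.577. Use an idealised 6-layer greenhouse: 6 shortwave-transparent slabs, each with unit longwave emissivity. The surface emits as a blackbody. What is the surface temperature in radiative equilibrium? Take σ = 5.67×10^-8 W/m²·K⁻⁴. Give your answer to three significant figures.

127 K

Irradiance scales as 1/d², so S = 1360 W/m² × (1/8.22)² = 20.13 W/m².
Top-of-atmosphere balance: σT_e⁴ = S(1−α)/4 = 2.129 W/m² → T_e = 78.28 K.
With N = 6 opaque layers, T_s = (N+1)^(1/4)·T_e = 7^(1/4)·78.28 = 127.3 K.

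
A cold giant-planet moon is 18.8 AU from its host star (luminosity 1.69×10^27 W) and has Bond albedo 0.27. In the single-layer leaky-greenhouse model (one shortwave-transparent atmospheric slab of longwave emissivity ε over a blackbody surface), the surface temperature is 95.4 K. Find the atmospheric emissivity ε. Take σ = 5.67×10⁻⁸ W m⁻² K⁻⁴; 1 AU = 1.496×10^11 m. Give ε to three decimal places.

0.679

Orbital distance: d = 18.8 AU = 2.812×10^12 m.
S = L/(4πd²) = 17.00 W m⁻².
TOA balance gives T_e = 86.01 K.
T_s⁴ = T_e⁴·2/(2−ε) → ε = 2 − 2(T_e/T_s)⁴ = 2 − 2·(86.01/95.4)⁴ = 0.6787.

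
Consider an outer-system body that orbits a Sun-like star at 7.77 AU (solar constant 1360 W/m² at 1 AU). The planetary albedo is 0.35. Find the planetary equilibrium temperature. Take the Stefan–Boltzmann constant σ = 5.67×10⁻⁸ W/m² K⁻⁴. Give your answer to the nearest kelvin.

90 kelvin

Flux at the orbit: S = 1360/(7.77)² = 22.53 W/m².
Absorbed flux (global mean): S(1−α)/4 = 22.53·0.65/4 = 3.661 W/m².
Set σT⁴ = 3.661 → T = (3.661/σ)^(1/4) = 89.64 K.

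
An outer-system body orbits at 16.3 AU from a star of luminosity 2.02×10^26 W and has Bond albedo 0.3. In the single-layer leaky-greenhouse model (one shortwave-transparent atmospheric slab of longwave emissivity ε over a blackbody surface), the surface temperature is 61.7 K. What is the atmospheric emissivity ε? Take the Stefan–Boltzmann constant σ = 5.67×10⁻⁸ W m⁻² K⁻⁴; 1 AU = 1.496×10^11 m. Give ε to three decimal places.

d = 16.3 × 1.496×10^11 m = 2.438×10^12 m.
Spreading L over a sphere of radius d: S = 2.02×10^26/(4π·2.44×10^12²) = 2.703 W m⁻².
First, T_e = [2.703·(1−0.3)/(4σ)]^(1/4) = 53.75 K.
Since (2−ε)/2 = (T_e/T_s)⁴ = 0.5757, ε = 0.8485.

0.849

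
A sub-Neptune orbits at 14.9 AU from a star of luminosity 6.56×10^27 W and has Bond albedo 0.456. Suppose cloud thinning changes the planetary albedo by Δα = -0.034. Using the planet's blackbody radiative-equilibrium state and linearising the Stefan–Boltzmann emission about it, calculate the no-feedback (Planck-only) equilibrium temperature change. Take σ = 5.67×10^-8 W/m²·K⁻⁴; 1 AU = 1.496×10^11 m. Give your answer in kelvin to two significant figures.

2.0 kelvin

Orbital distance: d = 14.9 AU = 2.229×10^12 m.
Spreading L over a sphere of radius d: S = 6.56×10^27/(4π·2.23×10^12²) = 105.1 W/m².
Unperturbed T_e = [105.1·(1−0.456)/(4σ)]^¼ = 126.0 K.
ΔF = −(S/4)Δα = −(105.1/4)×(-0.034) = 0.8931 W/m².
Planck response: λ_P = 4σT_e³ = 4·5.67×10⁻⁸·(126.0)³ = 0.4536 W/m²/K.
ΔT₀ = ΔF/λ_P = 0.8931/0.4536 = 1.97 K.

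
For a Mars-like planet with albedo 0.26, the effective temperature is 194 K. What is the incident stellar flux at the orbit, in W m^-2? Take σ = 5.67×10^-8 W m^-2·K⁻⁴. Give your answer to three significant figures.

Invert the energy balance for S: S = 4σT⁴/(1−α).
The emitted flux is σT⁴ = 80.31 W m^-2.
S = 4·80.31/0.74 = 434.1 W m^-2.

434 W m^-2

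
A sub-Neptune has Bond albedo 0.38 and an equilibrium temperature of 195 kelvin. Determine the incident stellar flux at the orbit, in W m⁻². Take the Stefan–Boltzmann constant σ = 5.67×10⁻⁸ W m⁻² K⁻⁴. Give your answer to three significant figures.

From S(1−α)/4 = σT⁴: S = 4σT⁴/(1−α).
The emitted flux is σT⁴ = 81.98 W m⁻².
So S = 4×81.98/(1−0.38) = 528.9 W m⁻².

529 W m⁻²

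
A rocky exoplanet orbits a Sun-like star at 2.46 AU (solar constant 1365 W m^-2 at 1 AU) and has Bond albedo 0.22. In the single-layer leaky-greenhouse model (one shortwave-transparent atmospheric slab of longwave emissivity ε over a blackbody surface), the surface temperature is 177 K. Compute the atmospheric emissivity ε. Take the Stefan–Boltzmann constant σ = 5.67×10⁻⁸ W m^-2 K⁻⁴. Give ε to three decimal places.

0.419

Flux at the orbit: S = 1365/(2.46)² = 225.6 W m^-2.
First, T_e = [225.6·(1−0.22)/(4σ)]^(1/4) = 166.9 K.
T_s⁴ = T_e⁴·2/(2−ε) → ε = 2 − 2(T_e/T_s)⁴ = 2 − 2·(166.9/177)⁴ = 0.4193.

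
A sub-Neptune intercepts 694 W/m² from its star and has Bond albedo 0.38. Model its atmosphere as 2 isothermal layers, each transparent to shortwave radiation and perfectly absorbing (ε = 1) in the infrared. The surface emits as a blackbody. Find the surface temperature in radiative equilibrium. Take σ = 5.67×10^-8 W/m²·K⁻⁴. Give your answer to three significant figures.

OLR = S(1−α)/4 = 107.6 W/m²; the top layer radiates at T_e = 208.7 K.
With N = 2 opaque layers, T_s = (N+1)^(1/4)·T_e = 3^(1/4)·208.7 = 274.7 K.

275 K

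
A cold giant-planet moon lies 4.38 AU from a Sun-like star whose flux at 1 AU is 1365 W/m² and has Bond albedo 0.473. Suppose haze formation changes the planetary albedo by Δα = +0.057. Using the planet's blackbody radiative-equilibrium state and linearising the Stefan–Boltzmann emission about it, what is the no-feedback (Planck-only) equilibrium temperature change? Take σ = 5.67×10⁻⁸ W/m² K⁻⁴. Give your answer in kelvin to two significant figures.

Flux at the orbit: S = 1365/(4.38)² = 71.15 W/m².
Unperturbed T_e = [71.15·(1−0.473)/(4σ)]^¼ = 113.4 K.
TOA radiative forcing: ΔF = −S·Δα/4 = −71.15·(+0.057)/4 = -1.014 W/m².
Linearising σT⁴ gives d(σT⁴)/dT = 4σT_e³ = 0.3307 W/m² per K.
Hence the no-feedback warming is ΔF/(4σT_e³) = -3.07 K.

-3.1 K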